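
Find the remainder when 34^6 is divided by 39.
Use repeated squaring. Binary(6) = 110. Walk through the bits of the exponent 6 left-to-right: at each bit after the leading one, square the running value, then multiply by 34 if the bit is 1 (always reducing mod 39):
  bit 1 = 1 (leading): start with 34.
  bit 2 = 1: square 34^2 = 1156 ≡ 25; bit is 1, so multiply 25·34 = 850 ≡ 31 (mod 39).
  bit 3 = 0: square 31^2 = 961 ≡ 25 (mod 39).
Final value: 34^6 ≡ 25 (mod 39).

Final answer: 25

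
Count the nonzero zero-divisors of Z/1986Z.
In Z/1986Z each nonzero element is either a unit (gcd with 1986 is 1) or a zero-divisor (gcd > 1). The number of units is φ(1986): factorise 1986 = 2 · 3 · 331, so φ(1986) = (2 − 1) · (3 − 1) · (331 − 1) = 1 · 2 · 330 = 660. The nonzero elements number 1986 − 1 = 1985. Hence the nonzero zero-divisors number 1985 − 660 = 1325.

Final answer: Z/1986Z has 1325 nonzero zero-divisors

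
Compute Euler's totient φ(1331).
φ(1331) = 1210

φ is multiplicative, with φ(p^e) = p^e − p^(e−1). Factorise 1331 = 11^3. Then
  φ(1331) = (11^3 − 11^2) = 1210 = 1210.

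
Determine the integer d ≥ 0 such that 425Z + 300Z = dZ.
In the PID Z, (a, b) is generated by gcd(a, b). Compute gcd(425, 300) with the extended Euclidean algorithm, tracking rows (r, s, t) with s·425 + t·300 = r:
  row A: (425, 1, 0)   [1·425 + 0·300 = 425]
  row B: (300, 0, 1)   [0·425 + 1·300 = 300]
  425 = 1·300 + 125   → row C = row A − 1·row B = (125, 1, −1)   [check: 1·425 − 1·300 = 125]
  300 = 2·125 + 50   → row D = row B − 2·row C = (50, −2, 3)   [check: −2·425 + 3·300 = 50]
  125 = 2·50 + 25   → row E = row C − 2·row D = (25, 5, −7)   [check: 5·425 − 7·300 = 25]
  50 = 2·25 + 0   → remainder 0, stop. gcd = 25 (last nonzero row E).
So gcd(425, 300) = 25, with Bézout identity 5·425 − 7·300 = 25. Containment (⊇): the Bézout identity exhibits 25 as an element of (425, 300), giving (25) ⊆ (425, 300). Containment (⊆): since 25 | 425 and 25 | 300 (425 = 25·17, 300 = 25·12), every Z-linear combination of 425 and 300 is divisible by 25, so (425, 300) ⊆ (25). Therefore (425, 300) = (25), d = 25.

Final answer: (425, 300) = (25); d = 25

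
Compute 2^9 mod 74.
Use repeated squaring. Binary(9) = 1001. Walk through the bits of the exponent 9 left-to-right: at each bit after the leading one, square the running value, then multiply by 2 if the bit is 1 (always reducing mod 74):
  bit 1 = 1 (leading): start with 2.
  bit 2 = 0: square 2^2 = 4 (mod 74).
  bit 3 = 0: square 4^2 = 16 (mod 74).
  bit 4 = 1: square 16^2 = 256 ≡ 34; bit is 1, so multiply 34·2 = 68 (mod 74).
Final value: 2^9 ≡ 68 (mod 74).

Final answer: 68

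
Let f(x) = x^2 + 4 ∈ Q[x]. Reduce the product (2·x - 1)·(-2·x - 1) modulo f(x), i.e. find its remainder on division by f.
a · b ≡ 17 (mod f(x))

First multiply in Q[x] without reducing: a · b = 1 - 4·x^2. Now divide by f(x) = x^2 + 4, eliminating the leading term at each step:
  leading term -4·x^2: subtract (-4)·f(x) = -4·x^2 - 16, leaving 17
The degree is now < 2, so this is the remainder. Hence a · b ≡ 17 in Q[x]/(f).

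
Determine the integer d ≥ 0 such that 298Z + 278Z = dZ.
(298, 278) = (2); d = 2

In the PID Z, (a, b) is generated by gcd(a, b). Compute gcd(298, 278) with the extended Euclidean algorithm, tracking rows (r, s, t) with s·298 + t·278 = r:
  row A: (298, 1, 0)   [1·298 + 0·278 = 298]
  row B: (278, 0, 1)   [0·298 + 1·278 = 278]
  298 = 1·278 + 20   → row C = row A − 1·row B = (20, 1, −1)   [check: 1·298 − 1·278 = 20]
  278 = 13·20 + 18   → row D = row B − 13·row C = (18, −13, 14)   [check: −13·298 + 14·278 = 18]
  20 = 1·18 + 2   → row E = row C − 1·row D = (2, 14, −15)   [check: 14·298 − 15·278 = 2]
  18 = 9·2 + 0   → remainder 0, stop. gcd = 2 (last nonzero row E).
So gcd(298, 278) = 2, with Bézout identity 14·298 − 15·278 = 2. Containment (⊇): the Bézout identity exhibits 2 as an element of (298, 278), giving (2) ⊆ (298, 278). Containment (⊆): since 2 | 298 and 2 | 278 (298 = 2·149, 278 = 2·139), every Z-linear combination of 298 and 278 is divisible by 2, so (298, 278) ⊆ (2). Therefore (298, 278) = (2), d = 2.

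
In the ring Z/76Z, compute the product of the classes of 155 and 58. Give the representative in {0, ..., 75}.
22

Reduce the factors first: 155 ≡ 3 (mod 76), so 155 · 58 ≡ 3 · 58 (mod 76). 3 · 58 = 174. Dividing by 76: 174 = 2·76 + 22. So (155 · 58) mod 76 = 22.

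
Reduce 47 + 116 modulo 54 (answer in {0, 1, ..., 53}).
1

Reduce the summands first: 116 ≡ 8 (mod 54), so 47 + 116 ≡ 47 + 8 (mod 54). 47 + 8 = 55; 55 = 1·54 + 1, so (47 + 116) mod 54 = 1.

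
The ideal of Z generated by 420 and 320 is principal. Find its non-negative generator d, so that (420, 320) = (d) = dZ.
In the PID Z, (a, b) is generated by gcd(a, b). Compute gcd(420, 320) with the extended Euclidean algorithm, tracking rows (r, s, t) with s·420 + t·320 = r:
  row A: (420, 1, 0)   [1·420 + 0·320 = 420]
  row B: (320, 0, 1)   [0·420 + 1·320 = 320]
  420 = 1·320 + 100   → row C = row A − 1·row B = (100, 1, −1)   [check: 1·420 − 1·320 = 100]
  320 = 3·100 + 20   → row D = row B − 3·row C = (20, −3, 4)   [check: −3·420 + 4·320 = 20]
  100 = 5·20 + 0   → remainder 0, stop. gcd = 20 (last nonzero row D).
So gcd(420, 320) = 20, with Bézout identity −3·420 + 4·320 = 20. Containment (⊇): the Bézout identity exhibits 20 as an element of (420, 320), giving (20) ⊆ (420, 320). Containment (⊆): since 20 | 420 and 20 | 320 (420 = 20·21, 320 = 20·16), every Z-linear combination of 420 and 320 is divisible by 20, so (420, 320) ⊆ (20). Therefore (420, 320) = (20), d = 20.

Final answer: (420, 320) = (20); d = 20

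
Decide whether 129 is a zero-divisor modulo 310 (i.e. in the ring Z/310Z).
NO

gcd(129, 310) = 1, so 129 is a unit in Z/310Z (it has a multiplicative inverse). A unit cannot be a zero-divisor: if 129·b ≡ 0 then multiplying both sides by 129^(−1) gives b ≡ 0. So 129 is not a zero-divisor.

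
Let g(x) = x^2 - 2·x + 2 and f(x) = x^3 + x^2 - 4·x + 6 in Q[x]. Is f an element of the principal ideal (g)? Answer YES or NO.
YES

In Q[x] the ideal (g) consists of all multiples of g, so f ∈ (g) iff g | f, i.e. iff the remainder of f on division by g is 0. Divide f by g (g is monic, so eliminate the leading term of the running remainder at each step):
  leading term x^3: subtract (x)·g(x) = x^3 - 2·x^2 + 2·x, leaving 3·x^2 - 6·x + 6
  leading term 3·x^2: subtract (3)·g(x) = 3·x^2 - 6·x + 6, leaving 0
The remainder is 0, so f(x) = g(x) · h(x) with h(x) = x + 3. Hence g | f, i.e. f ∈ (g).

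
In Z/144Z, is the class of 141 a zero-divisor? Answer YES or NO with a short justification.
YES

gcd(141, 144) = 3 > 1, so 141 is not a unit in Z/144Z. In Z/nZ every nonzero non-unit is a zero-divisor: explicitly, take b = 144/gcd = 48 ≠ 0 (mod 144); then 141·48 = 6768 = 47·144, i.e. 141·48 ≡ 0 (mod 144). So 141 is a zero-divisor.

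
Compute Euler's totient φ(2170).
φ is multiplicative, with φ(p^e) = p^e − p^(e−1). Factorise 2170 = 2 · 5 · 7 · 31. Then
  φ(2170) = (2 − 1) · (5 − 1) · (7 − 1) · (31 − 1) = 1 · 4 · 6 · 30 = 720.

Final answer: φ(2170) = 720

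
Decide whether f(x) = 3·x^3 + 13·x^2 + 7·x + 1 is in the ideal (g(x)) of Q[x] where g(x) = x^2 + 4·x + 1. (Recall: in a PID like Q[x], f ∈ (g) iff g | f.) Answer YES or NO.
In Q[x] the ideal (g) consists of all multiples of g, so f ∈ (g) iff g | f, i.e. iff the remainder of f on division by g is 0. Divide f by g (g is monic, so eliminate the leading term of the running remainder at each step):
  leading term 3·x^3: subtract (3·x)·g(x) = 3·x^3 + 12·x^2 + 3·x, leaving x^2 + 4·x + 1
  leading term x^2: subtract (1)·g(x) = x^2 + 4·x + 1, leaving 0
The remainder is 0, so f(x) = g(x) · h(x) with h(x) = 3·x + 1. Hence g | f, i.e. f ∈ (g).

Final answer: YES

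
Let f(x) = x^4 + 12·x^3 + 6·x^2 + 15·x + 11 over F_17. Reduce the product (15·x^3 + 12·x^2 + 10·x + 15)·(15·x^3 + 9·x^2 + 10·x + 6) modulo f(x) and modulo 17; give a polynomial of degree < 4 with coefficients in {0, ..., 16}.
Multiply as integer polynomials: a · b = 225·x^6 + 315·x^5 + 408·x^4 + 525·x^3 + 307·x^2 + 210·x + 90. Reducing coefficients mod 17: a · b ≡ 4·x^6 + 9·x^5 + 15·x^3 + x^2 + 6·x + 5. Now divide by f(x) = x^4 + 12·x^3 + 6·x^2 + 15·x + 11 in F_17[x], eliminating the leading term at each step:
  leading term 4·x^6: subtract (4·x^2)·f(x) = 4·x^6 + 14·x^5 + 7·x^4 + 9·x^3 + 10·x^2, leaving 12·x^5 + 10·x^4 + 6·x^3 + 8·x^2 + 6·x + 5 (coefficients mod 17)
  leading term 12·x^5: subtract (12·x)·f(x) = 12·x^5 + 8·x^4 + 4·x^3 + 10·x^2 + 13·x, leaving 2·x^4 + 2·x^3 + 15·x^2 + 10·x + 5 (coefficients mod 17)
  leading term 2·x^4: subtract (2)·f(x) = 2·x^4 + 7·x^3 + 12·x^2 + 13·x + 5, leaving 12·x^3 + 3·x^2 + 14·x (coefficients mod 17)
The degree is now < 4, so this is the remainder. Hence a · b ≡ 12·x^3 + 3·x^2 + 14·x in F_17[x]/(f).

Final answer: a · b ≡ 12·x^3 + 3·x^2 + 14·x (mod f(x))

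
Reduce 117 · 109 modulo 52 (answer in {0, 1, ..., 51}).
13

Reduce the factors first: 117 ≡ 13, 109 ≡ 5 (mod 52), so 117 · 109 ≡ 13 · 5 (mod 52). 13 · 5 = 65. Dividing by 52: 65 = 1·52 + 13. So (117 · 109) mod 52 = 13.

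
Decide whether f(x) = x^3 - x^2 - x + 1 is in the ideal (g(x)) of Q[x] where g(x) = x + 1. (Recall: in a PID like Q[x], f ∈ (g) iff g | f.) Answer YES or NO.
YES

In Q[x] the ideal (g) consists of all multiples of g, so f ∈ (g) iff g | f, i.e. iff the remainder of f on division by g is 0. Divide f by g (g is monic, so eliminate the leading term of the running remainder at each step):
  leading term x^3: subtract (x^2)·g(x) = x^3 + x^2, leaving -2·x^2 - x + 1
  leading term -2·x^2: subtract (-2·x)·g(x) = -2·x^2 - 2·x, leaving x + 1
  leading term x: subtract (1)·g(x) = x + 1, leaving 0
The remainder is 0, so f(x) = g(x) · h(x) with h(x) = x^2 - 2·x + 1. Hence g | f, i.e. f ∈ (g).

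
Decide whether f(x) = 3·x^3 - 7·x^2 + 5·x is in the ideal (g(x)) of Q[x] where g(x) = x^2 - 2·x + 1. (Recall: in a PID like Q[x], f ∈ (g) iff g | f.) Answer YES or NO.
In Q[x] the ideal (g) consists of all multiples of g, so f ∈ (g) iff g | f, i.e. iff the remainder of f on division by g is 0. Divide f by g (g is monic, so eliminate the leading term of the running remainder at each step):
  leading term 3·x^3: subtract (3·x)·g(x) = 3·x^3 - 6·x^2 + 3·x, leaving -x^2 + 2·x
  leading term -x^2: subtract (-1)·g(x) = -x^2 + 2·x - 1, leaving 1
The remainder r(x) = 1 ≠ 0 (and deg r < deg g), so g ∤ f, i.e. f ∉ (g).

Final answer: NO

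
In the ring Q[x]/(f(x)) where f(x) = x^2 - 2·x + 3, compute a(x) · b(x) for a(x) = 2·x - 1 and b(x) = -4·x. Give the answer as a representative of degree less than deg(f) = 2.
First multiply in Q[x] without reducing: a · b = -8·x^2 + 4·x. Now divide by f(x) = x^2 - 2·x + 3, eliminating the leading term at each step:
  leading term -8·x^2: subtract (-8)·f(x) = -8·x^2 + 16·x - 24, leaving 24 - 12·x
The degree is now < 2, so this is the remainder. Hence a · b ≡ 24 - 12·x in Q[x]/(f).

Final answer: a · b ≡ 24 - 12·x (mod f(x))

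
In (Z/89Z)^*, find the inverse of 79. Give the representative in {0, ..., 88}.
Apply the extended Euclidean algorithm to (89, 79), tracking rows (r, s, t) with s·89 + t·79 = r. Each division r_prev = q·r_cur + r_new produces the new row as (previous row) − q·(current row):
  row A: (89, 1, 0)   [1·89 + 0·79 = 89]
  row B: (79, 0, 1)   [0·89 + 1·79 = 79]
  89 = 1·79 + 10   → row C = row A − 1·row B = (10, 1, −1)   [check: 1·89 − 1·79 = 10]
  79 = 7·10 + 9   → row D = row B − 7·row C = (9, −7, 8)   [check: −7·89 + 8·79 = 9]
  10 = 1·9 + 1   → row E = row C − 1·row D = (1, 8, −9)   [check: 8·89 − 9·79 = 1]
  9 = 9·1 + 0   → remainder 0, stop. gcd = 1 (last nonzero row E).
The gcd is 1, so 79 is invertible mod 89. The last nonzero row gives 8·89 − 9·79 = 1, so t = −9. So 79^(−1) ≡ −9 ≡ 80 (mod 89). Verify: 79 · 80 = 6320 ≡ 1 (mod 89). ✓

Final answer: 79^(−1) ≡ 80 (mod 89)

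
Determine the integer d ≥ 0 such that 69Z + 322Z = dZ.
(69, 322) = (23); d = 23

In the PID Z, (a, b) is generated by gcd(a, b). Compute gcd(322, 69) with the extended Euclidean algorithm, tracking rows (r, s, t) with s·322 + t·69 = r:
  row A: (322, 1, 0)   [1·322 + 0·69 = 322]
  row B: (69, 0, 1)   [0·322 + 1·69 = 69]
  322 = 4·69 + 46   → row C = row A − 4·row B = (46, 1, −4)   [check: 1·322 − 4·69 = 46]
  69 = 1·46 + 23   → row D = row B − 1·row C = (23, −1, 5)   [check: −1·322 + 5·69 = 23]
  46 = 2·23 + 0   → remainder 0, stop. gcd = 23 (last nonzero row D).
So gcd(69, 322) = 23, with Bézout identity −1·322 + 5·69 = 23. Containment (⊇): the Bézout identity exhibits 23 as an element of (69, 322), giving (23) ⊆ (69, 322). Containment (⊆): since 23 | 69 and 23 | 322 (69 = 23·3, 322 = 23·14), every Z-linear combination of 69 and 322 is divisible by 23, so (69, 322) ⊆ (23). Therefore (69, 322) = (23), d = 23.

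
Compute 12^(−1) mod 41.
Apply the extended Euclidean algorithm to (41, 12), tracking rows (r, s, t) with s·41 + t·12 = r. Each division r_prev = q·r_cur + r_new produces the new row as (previous row) − q·(current row):
  row A: (41, 1, 0)   [1·41 + 0·12 = 41]
  row B: (12, 0, 1)   [0·41 + 1·12 = 12]
  41 = 3·12 + 5   → row C = row A − 3·row B = (5, 1, −3)   [check: 1·41 − 3·12 = 5]
  12 = 2·5 + 2   → row D = row B − 2·row C = (2, −2, 7)   [check: −2·41 + 7·12 = 2]
  5 = 2·2 + 1   → row E = row C − 2·row D = (1, 5, −17)   [check: 5·41 − 17·12 = 1]
  2 = 2·1 + 0   → remainder 0, stop. gcd = 1 (last nonzero row E).
The gcd is 1, so 12 is invertible mod 41. The last nonzero row gives 5·41 − 17·12 = 1, so t = −17. So 12^(−1) ≡ −17 ≡ 24 (mod 41). Verify: 12 · 24 = 288 ≡ 1 (mod 41). ✓

Final answer: 12^(−1) ≡ 24 (mod 41)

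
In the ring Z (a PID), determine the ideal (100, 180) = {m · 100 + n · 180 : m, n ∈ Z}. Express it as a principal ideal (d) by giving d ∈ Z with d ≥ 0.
In the PID Z, (a, b) is generated by gcd(a, b). Compute gcd(180, 100) with the extended Euclidean algorithm, tracking rows (r, s, t) with s·180 + t·100 = r:
  row A: (180, 1, 0)   [1·180 + 0·100 = 180]
  row B: (100, 0, 1)   [0·180 + 1·100 = 100]
  180 = 1·100 + 80   → row C = row A − 1·row B = (80, 1, −1)   [check: 1·180 − 1·100 = 80]
  100 = 1·80 + 20   → row D = row B − 1·row C = (20, −1, 2)   [check: −1·180 + 2·100 = 20]
  80 = 4·20 + 0   → remainder 0, stop. gcd = 20 (last nonzero row D).
So gcd(100, 180) = 20, with Bézout identity −1·180 + 2·100 = 20. Containment (⊇): the Bézout identity exhibits 20 as an element of (100, 180), giving (20) ⊆ (100, 180). Containment (⊆): since 20 | 100 and 20 | 180 (100 = 20·5, 180 = 20·9), every Z-linear combination of 100 and 180 is divisible by 20, so (100, 180) ⊆ (20). Therefore (100, 180) = (20), d = 20.

Final answer: (100, 180) = (20); d = 20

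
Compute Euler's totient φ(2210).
φ is multiplicative, with φ(p^e) = p^e − p^(e−1). Factorise 2210 = 2 · 5 · 13 · 17. Then
  φ(2210) = (2 − 1) · (5 − 1) · (13 − 1) · (17 − 1) = 1 · 4 · 12 · 16 = 768.

Final answer: φ(2210) = 768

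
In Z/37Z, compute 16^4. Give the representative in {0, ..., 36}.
Use repeated squaring. Binary(4) = 100. Walk through the bits of the exponent 4 left-to-right: at each bit after the leading one, square the running value, then multiply by 16 if the bit is 1 (always reducing mod 37):
  bit 1 = 1 (leading): start with 16.
  bit 2 = 0: square 16^2 = 256 ≡ 34 (mod 37).
  bit 3 = 0: square 34^2 = 1156 ≡ 9 (mod 37).
Final value: 16^4 ≡ 9 (mod 37).

Final answer: 9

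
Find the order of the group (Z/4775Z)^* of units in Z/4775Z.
(Z/4775Z)^* consists of the classes a with gcd(a, 4775) = 1, so its order is φ(4775). φ is multiplicative, with φ(p^e) = p^e − p^(e−1). Factorise 4775 = 5^2 · 191. Then
  φ(4775) = (5^2 − 5^1) · (191 − 1) = 20 · 190 = 3800.
Thus |(Z/4775Z)^*| = 3800.

Final answer: |(Z/4775Z)^*| = 3800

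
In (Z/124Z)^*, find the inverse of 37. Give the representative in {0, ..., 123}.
37^(−1) ≡ 57 (mod 124)

Apply the extended Euclidean algorithm to (124, 37), tracking rows (r, s, t) with s·124 + t·37 = r. Each division r_prev = q·r_cur + r_new produces the new row as (previous row) − q·(current row):
  row A: (124, 1, 0)   [1·124 + 0·37 = 124]
  row B: (37, 0, 1)   [0·124 + 1·37 = 37]
  124 = 3·37 + 13   → row C = row A − 3·row B = (13, 1, −3)   [check: 1·124 − 3·37 = 13]
  37 = 2·13 + 11   → row D = row B − 2·row C = (11, −2, 7)   [check: −2·124 + 7·37 = 11]
  13 = 1·11 + 2   → row E = row C − 1·row D = (2, 3, −10)   [check: 3·124 − 10·37 = 2]
  11 = 5·2 + 1   → row F = row D − 5·row E = (1, −17, 57)   [check: −17·124 + 57·37 = 1]
  2 = 2·1 + 0   → remainder 0, stop. gcd = 1 (last nonzero row F).
The gcd is 1, so 37 is invertible mod 124. The last nonzero row gives −17·124 + 57·37 = 1, so t = 57. So 37^(−1) ≡ 57 (mod 124). Verify: 37 · 57 = 2109 ≡ 1 (mod 124). ✓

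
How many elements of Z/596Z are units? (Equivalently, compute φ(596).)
An element a ∈ Z/596Z is a unit iff gcd(a, 596) = 1, so the number of units is φ(596). φ is multiplicative, with φ(p^e) = p^e − p^(e−1). Factorise 596 = 2^2 · 149. Then
  φ(596) = (2^2 − 2^1) · (149 − 1) = 2 · 148 = 296.

Final answer: Z/596Z has φ(596) = 296 units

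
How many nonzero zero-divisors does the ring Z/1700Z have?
In Z/1700Z each nonzero element is either a unit (gcd with 1700 is 1) or a zero-divisor (gcd > 1). The number of units is φ(1700): factorise 1700 = 2^2 · 5^2 · 17, so φ(1700) = (2^2 − 2^1) · (5^2 − 5^1) · (17 − 1) = 2 · 20 · 16 = 640. The nonzero elements number 1700 − 1 = 1699. Hence the nonzero zero-divisors number 1699 − 640 = 1059.

Final answer: Z/1700Z has 1059 nonzero zero-divisors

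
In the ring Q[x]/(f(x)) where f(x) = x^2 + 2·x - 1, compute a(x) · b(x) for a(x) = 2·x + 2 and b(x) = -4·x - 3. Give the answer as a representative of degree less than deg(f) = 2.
First multiply in Q[x] without reducing: a · b = -8·x^2 - 14·x - 6. Now divide by f(x) = x^2 + 2·x - 1, eliminating the leading term at each step:
  leading term -8·x^2: subtract (-8)·f(x) = -8·x^2 - 16·x + 8, leaving 2·x - 14
The degree is now < 2, so this is the remainder. Hence a · b ≡ 2·x - 14 in Q[x]/(f).

Final answer: a · b ≡ 2·x - 14 (mod f(x))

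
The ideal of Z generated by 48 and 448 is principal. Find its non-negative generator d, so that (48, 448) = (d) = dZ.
In the PID Z, (a, b) is generated by gcd(a, b). Compute gcd(448, 48) with the extended Euclidean algorithm, tracking rows (r, s, t) with s·448 + t·48 = r:
  row A: (448, 1, 0)   [1·448 + 0·48 = 448]
  row B: (48, 0, 1)   [0·448 + 1·48 = 48]
  448 = 9·48 + 16   → row C = row A − 9·row B = (16, 1, −9)   [check: 1·448 − 9·48 = 16]
  48 = 3·16 + 0   → remainder 0, stop. gcd = 16 (last nonzero row C).
So gcd(48, 448) = 16, with Bézout identity 1·448 − 9·48 = 16. Containment (⊇): the Bézout identity exhibits 16 as an element of (48, 448), giving (16) ⊆ (48, 448). Containment (⊆): since 16 | 48 and 16 | 448 (48 = 16·3, 448 = 16·28), every Z-linear combination of 48 and 448 is divisible by 16, so (48, 448) ⊆ (16). Therefore (48, 448) = (16), d = 16.

Final answer: (48, 448) = (16); d = 16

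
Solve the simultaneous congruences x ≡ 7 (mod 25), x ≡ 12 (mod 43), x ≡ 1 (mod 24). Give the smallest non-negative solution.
x ≡ 17857 (mod 25800); the representative in [0, 25800) is 17857

The moduli 25, 43, 24 are pairwise coprime, so by the CRT there is a unique solution mod 25·43·24 = 25800.
Solve by successive substitution. Start with x ≡ 7 (mod 25).
  Combine with x ≡ 12 (mod 43): write x = 7 + 25·t and require 7 + 25·t ≡ 12 (mod 43), i.e. 25·t ≡ 12 − 7 ≡ 5 (mod 43). Since 25^(−1) ≡ 31 (mod 43), t ≡ 31·5 ≡ 26 (mod 43). So x ≡ 7 + 25·26 = 657 (mod 1075).
  Combine with x ≡ 1 (mod 24): write x = 657 + 1075·t and require 657 + 1075·t ≡ 1 (mod 24), i.e. 1075·t ≡ 1 − 657 ≡ 16 (mod 24). Since 1075^(−1) ≡ 19 (mod 24) (1075 ≡ 19 (mod 24)), t ≡ 19·16 ≡ 16 (mod 24). So x ≡ 657 + 1075·16 = 17857 (mod 25800).
Unique solution in [0, 25800): x = 17857.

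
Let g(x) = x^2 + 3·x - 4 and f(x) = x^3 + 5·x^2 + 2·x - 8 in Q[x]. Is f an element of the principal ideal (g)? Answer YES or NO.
YES

In Q[x] the ideal (g) consists of all multiples of g, so f ∈ (g) iff g | f, i.e. iff the remainder of f on division by g is 0. Divide f by g (g is monic, so eliminate the leading term of the running remainder at each step):
  leading term x^3: subtract (x)·g(x) = x^3 + 3·x^2 - 4·x, leaving 2·x^2 + 6·x - 8
  leading term 2·x^2: subtract (2)·g(x) = 2·x^2 + 6·x - 8, leaving 0
The remainder is 0, so f(x) = g(x) · h(x) with h(x) = x + 2. Hence g | f, i.e. f ∈ (g).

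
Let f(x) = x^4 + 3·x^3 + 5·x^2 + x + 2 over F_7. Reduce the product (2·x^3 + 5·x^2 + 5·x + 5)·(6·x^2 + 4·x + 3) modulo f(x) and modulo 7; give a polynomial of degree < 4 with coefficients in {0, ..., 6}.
a · b ≡ 4·x^3 + x^2 + 2·x + 4 (mod f(x))

Multiply as integer polynomials: a · b = 12·x^5 + 38·x^4 + 56·x^3 + 65·x^2 + 35·x + 15. Reducing coefficients mod 7: a · b ≡ 5·x^5 + 3·x^4 + 2·x^2 + 1. Now divide by f(x) = x^4 + 3·x^3 + 5·x^2 + x + 2 in F_7[x], eliminating the leading term at each step:
  leading term 5·x^5: subtract (5·x)·f(x) = 5·x^5 + x^4 + 4·x^3 + 5·x^2 + 3·x, leaving 2·x^4 + 3·x^3 + 4·x^2 + 4·x + 1 (coefficients mod 7)
  leading term 2·x^4: subtract (2)·f(x) = 2·x^4 + 6·x^3 + 3·x^2 + 2·x + 4, leaving 4·x^3 + x^2 + 2·x + 4 (coefficients mod 7)
The degree is now < 4, so this is the remainder. Hence a · b ≡ 4·x^3 + x^2 + 2·x + 4 in F_7[x]/(f).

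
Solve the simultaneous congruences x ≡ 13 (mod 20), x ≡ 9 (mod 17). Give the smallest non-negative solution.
x ≡ 213 (mod 340); the representative in [0, 340) is 213

The moduli 20, 17 are pairwise coprime, so by the CRT there is a unique solution mod 20·17 = 340.
Solve by successive substitution. Start with x ≡ 13 (mod 20).
  Combine with x ≡ 9 (mod 17): write x = 13 + 20·t and require 13 + 20·t ≡ 9 (mod 17), i.e. 20·t ≡ 9 − 13 ≡ 13 (mod 17). Since 20^(−1) ≡ 6 (mod 17) (20 ≡ 3 (mod 17)), t ≡ 6·13 ≡ 10 (mod 17). So x ≡ 13 + 20·10 = 213 (mod 340).
Unique solution in [0, 340): x = 213.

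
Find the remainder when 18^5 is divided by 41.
Use repeated squaring. Binary(5) = 101. Walk through the bits of the exponent 5 left-to-right: at each bit after the leading one, square the running value, then multiply by 18 if the bit is 1 (always reducing mod 41):
  bit 1 = 1 (leading): start with 18.
  bit 2 = 0: square 18^2 = 324 ≡ 37 (mod 41).
  bit 3 = 1: square 37^2 = 1369 ≡ 16; bit is 1, so multiply 16·18 = 288 ≡ 1 (mod 41).
Final value: 18^5 ≡ 1 (mod 41).

Final answer: 1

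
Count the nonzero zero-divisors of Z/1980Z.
Z/1980Z has 1499 nonzero zero-divisors

In Z/1980Z each nonzero element is either a unit (gcd with 1980 is 1) or a zero-divisor (gcd > 1). The number of units is φ(1980): factorise 1980 = 2^2 · 3^2 · 5 · 11, so φ(1980) = (2^2 − 2^1) · (3^2 − 3^1) · (5 − 1) · (11 − 1) = 2 · 6 · 4 · 10 = 480. The nonzero elements number 1980 − 1 = 1979. Hence the nonzero zero-divisors number 1979 − 480 = 1499.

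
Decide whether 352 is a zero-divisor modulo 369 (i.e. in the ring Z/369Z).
NO

gcd(352, 369) = 1, so 352 is a unit in Z/369Z (it has a multiplicative inverse). A unit cannot be a zero-divisor: if 352·b ≡ 0 then multiplying both sides by 352^(−1) gives b ≡ 0. So 352 is not a zero-divisor.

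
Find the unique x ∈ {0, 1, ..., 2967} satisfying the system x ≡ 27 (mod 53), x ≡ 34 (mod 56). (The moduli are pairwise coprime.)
x ≡ 1882 (mod 2968); the representative in [0, 2968) is 1882

The moduli 53, 56 are pairwise coprime, so by the CRT there is a unique solution mod 53·56 = 2968.
Solve by successive substitution. Start with x ≡ 27 (mod 53).
  Combine with x ≡ 34 (mod 56): write x = 27 + 53·t and require 27 + 53·t ≡ 34 (mod 56), i.e. 53·t ≡ 34 − 27 ≡ 7 (mod 56). Since 53^(−1) ≡ 37 (mod 56), t ≡ 37·7 ≡ 35 (mod 56). So x ≡ 27 + 53·35 = 1882 (mod 2968).
Unique solution in [0, 2968): x = 1882.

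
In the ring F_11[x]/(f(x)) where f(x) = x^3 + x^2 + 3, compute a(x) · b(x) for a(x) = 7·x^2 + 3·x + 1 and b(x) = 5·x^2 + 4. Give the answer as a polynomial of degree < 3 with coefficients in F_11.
Multiply as integer polynomials: a · b = 35·x^4 + 15·x^3 + 33·x^2 + 12·x + 4. Reducing coefficients mod 11: a · b ≡ 2·x^4 + 4·x^3 + x + 4. Now divide by f(x) = x^3 + x^2 + 3 in F_11[x], eliminating the leading term at each step:
  leading term 2·x^4: subtract (2·x)·f(x) = 2·x^4 + 2·x^3 + 6·x, leaving 2·x^3 + 6·x + 4 (coefficients mod 11)
  leading term 2·x^3: subtract (2)·f(x) = 2·x^3 + 2·x^2 + 6, leaving 9·x^2 + 6·x + 9 (coefficients mod 11)
The degree is now < 3, so this is the remainder. Hence a · b ≡ 9·x^2 + 6·x + 9 in F_11[x]/(f).

Final answer: a · b ≡ 9·x^2 + 6·x + 9 (mod f(x))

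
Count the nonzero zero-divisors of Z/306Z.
Z/306Z has 209 nonzero zero-divisors

In Z/306Z each nonzero element is either a unit (gcd with 306 is 1) or a zero-divisor (gcd > 1). The number of units is φ(306): factorise 306 = 2 · 3^2 · 17, so φ(306) = (2 − 1) · (3^2 − 3^1) · (17 − 1) = 1 · 6 · 16 = 96. The nonzero elements number 306 − 1 = 305. Hence the nonzero zero-divisors number 305 − 96 = 209.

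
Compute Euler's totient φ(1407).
φ is multiplicative, with φ(p^e) = p^e − p^(e−1). Factorise 1407 = 3 · 7 · 67. Then
  φ(1407) = (3 − 1) · (7 − 1) · (67 − 1) = 2 · 6 · 66 = 792.

Final answer: φ(1407) = 792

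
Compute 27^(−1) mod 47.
27^(−1) ≡ 7 (mod 47)

Apply the extended Euclidean algorithm to (47, 27), tracking rows (r, s, t) with s·47 + t·27 = r. Each division r_prev = q·r_cur + r_new produces the new row as (previous row) − q·(current row):
  row A: (47, 1, 0)   [1·47 + 0·27 = 47]
  row B: (27, 0, 1)   [0·47 + 1·27 = 27]
  47 = 1·27 + 20   → row C = row A − 1·row B = (20, 1, −1)   [check: 1·47 − 1·27 = 20]
  27 = 1·20 + 7   → row D = row B − 1·row C = (7, −1, 2)   [check: −1·47 + 2·27 = 7]
  20 = 2·7 + 6   → row E = row C − 2·row D = (6, 3, −5)   [check: 3·47 − 5·27 = 6]
  7 = 1·6 + 1   → row F = row D − 1·row E = (1, −4, 7)   [check: −4·47 + 7·27 = 1]
  6 = 6·1 + 0   → remainder 0, stop. gcd = 1 (last nonzero row F).
The gcd is 1, so 27 is invertible mod 47. The last nonzero row gives −4·47 + 7·27 = 1, so t = 7. So 27^(−1) ≡ 7 (mod 47). Verify: 27 · 7 = 189 ≡ 1 (mod 47). ✓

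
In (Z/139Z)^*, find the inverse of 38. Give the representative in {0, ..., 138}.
Apply the extended Euclidean algorithm to (139, 38), tracking rows (r, s, t) with s·139 + t·38 = r. Each division r_prev = q·r_cur + r_new produces the new row as (previous row) − q·(current row):
  row A: (139, 1, 0)   [1·139 + 0·38 = 139]
  row B: (38, 0, 1)   [0·139 + 1·38 = 38]
  139 = 3·38 + 25   → row C = row A − 3·row B = (25, 1, −3)   [check: 1·139 − 3·38 = 25]
  38 = 1·25 + 13   → row D = row B − 1·row C = (13, −1, 4)   [check: −1·139 + 4·38 = 13]
  25 = 1·13 + 12   → row E = row C − 1·row D = (12, 2, −7)   [check: 2·139 − 7·38 = 12]
  13 = 1·12 + 1   → row F = row D − 1·row E = (1, −3, 11)   [check: −3·139 + 11·38 = 1]
  12 = 12·1 + 0   → remainder 0, stop. gcd = 1 (last nonzero row F).
The gcd is 1, so 38 is invertible mod 139. The last nonzero row gives −3·139 + 11·38 = 1, so t = 11. So 38^(−1) ≡ 11 (mod 139). Verify: 38 · 11 = 418 ≡ 1 (mod 139). ✓

Final answer: 38^(−1) ≡ 11 (mod 139)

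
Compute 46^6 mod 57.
Use repeated squaring. Binary(6) = 110. Walk through the bits of the exponent 6 left-to-right: at each bit after the leading one, square the running value, then multiply by 46 if the bit is 1 (always reducing mod 57):
  bit 1 = 1 (leading): start with 46.
  bit 2 = 1: square 46^2 = 2116 ≡ 7; bit is 1, so multiply 7·46 = 322 ≡ 37 (mod 57).
  bit 3 = 0: square 37^2 = 1369 ≡ 1 (mod 57).
Final value: 46^6 ≡ 1 (mod 57).

Final answer: 1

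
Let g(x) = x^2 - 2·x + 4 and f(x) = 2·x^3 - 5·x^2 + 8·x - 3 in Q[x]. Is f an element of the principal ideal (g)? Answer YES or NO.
In Q[x] the ideal (g) consists of all multiples of g, so f ∈ (g) iff g | f, i.e. iff the remainder of f on division by g is 0. Divide f by g (g is monic, so eliminate the leading term of the running remainder at each step):
  leading term 2·x^3: subtract (2·x)·g(x) = 2·x^3 - 4·x^2 + 8·x, leaving -x^2 - 3
  leading term -x^2: subtract (-1)·g(x) = -x^2 + 2·x - 4, leaving 1 - 2·x
The remainder r(x) = 1 - 2·x ≠ 0 (and deg r < deg g), so g ∤ f, i.e. f ∉ (g).

Final answer: NO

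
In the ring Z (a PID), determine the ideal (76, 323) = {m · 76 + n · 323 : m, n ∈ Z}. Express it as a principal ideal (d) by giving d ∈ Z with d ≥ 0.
In the PID Z, (a, b) is generated by gcd(a, b). Compute gcd(323, 76) with the extended Euclidean algorithm, tracking rows (r, s, t) with s·323 + t·76 = r:
  row A: (323, 1, 0)   [1·323 + 0·76 = 323]
  row B: (76, 0, 1)   [0·323 + 1·76 = 76]
  323 = 4·76 + 19   → row C = row A − 4·row B = (19, 1, −4)   [check: 1·323 − 4·76 = 19]
  76 = 4·19 + 0   → remainder 0, stop. gcd = 19 (last nonzero row C).
So gcd(76, 323) = 19, with Bézout identity 1·323 − 4·76 = 19. Containment (⊇): the Bézout identity exhibits 19 as an element of (76, 323), giving (19) ⊆ (76, 323). Containment (⊆): since 19 | 76 and 19 | 323 (76 = 19·4, 323 = 19·17), every Z-linear combination of 76 and 323 is divisible by 19, so (76, 323) ⊆ (19). Therefore (76, 323) = (19), d = 19.

Final answer: (76, 323) = (19); d = 19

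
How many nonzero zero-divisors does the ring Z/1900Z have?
Z/1900Z has 1179 nonzero zero-divisors

In Z/1900Z each nonzero element is either a unit (gcd with 1900 is 1) or a zero-divisor (gcd > 1). The number of units is φ(1900): factorise 1900 = 2^2 · 5^2 · 19, so φ(1900) = (2^2 − 2^1) · (5^2 − 5^1) · (19 − 1) = 2 · 20 · 18 = 720. The nonzero elements number 1900 − 1 = 1899. Hence the nonzero zero-divisors number 1899 − 720 = 1179.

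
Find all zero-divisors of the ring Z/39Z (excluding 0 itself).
nonzero zero-divisors of Z/39Z = {3, 6, 9, 12, 13, 15, 18, 21, 24, 26, 27, 30, 33, 36}

An element a ∈ Z/39Z (with a ≠ 0) is a zero-divisor iff gcd(a, 39) > 1 (because a is a unit precisely when gcd(a, n) = 1, and in Z/nZ every nonzero, non-unit element is a zero-divisor). Scan a = 1, ..., 38 and keep those with gcd(a, 39) > 1:
  gcd(3, 39) = 3, gcd(6, 39) = 3, gcd(9, 39) = 3, gcd(12, 39) = 3, gcd(13, 39) = 13, gcd(15, 39) = 3, gcd(18, 39) = 3, gcd(21, 39) = 3, gcd(24, 39) = 3, gcd(26, 39) = 13, gcd(27, 39) = 3, gcd(30, 39) = 3, gcd(33, 39) = 3, gcd(36, 39) = 3.
All other a ∈ {1, ..., 38} have gcd(a, 39) = 1 and are units. So the nonzero zero-divisors are exactly the 14 values of a appearing in this scan.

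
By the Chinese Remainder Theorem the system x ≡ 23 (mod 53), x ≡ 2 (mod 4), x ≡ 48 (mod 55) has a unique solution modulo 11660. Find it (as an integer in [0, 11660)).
x ≡ 818 (mod 11660); the representative in [0, 11660) is 818

The moduli 53, 4, 55 are pairwise coprime, so by the CRT there is a unique solution mod 53·4·55 = 11660.
Solve by successive substitution. Start with x ≡ 23 (mod 53).
  Combine with x ≡ 2 (mod 4): write x = 23 + 53·t and require 23 + 53·t ≡ 2 (mod 4), i.e. 53·t ≡ 2 − 23 ≡ 3 (mod 4). Since 53^(−1) ≡ 1 (mod 4) (53 ≡ 1 (mod 4)), t ≡ 1·3 ≡ 3 (mod 4). So x ≡ 23 + 53·3 = 182 (mod 212).
  Combine with x ≡ 48 (mod 55): write x = 182 + 212·t and require 182 + 212·t ≡ 48 (mod 55), i.e. 212·t ≡ 48 − 182 ≡ 31 (mod 55). Since 212^(−1) ≡ 48 (mod 55) (212 ≡ 47 (mod 55)), t ≡ 48·31 ≡ 3 (mod 55). So x ≡ 182 + 212·3 = 818 (mod 11660).
Unique solution in [0, 11660): x = 818.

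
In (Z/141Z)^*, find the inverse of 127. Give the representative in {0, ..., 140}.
127^(−1) ≡ 10 (mod 141)

Apply the extended Euclidean algorithm to (141, 127), tracking rows (r, s, t) with s·141 + t·127 = r. Each division r_prev = q·r_cur + r_new produces the new row as (previous row) − q·(current row):
  row A: (141, 1, 0)   [1·141 + 0·127 = 141]
  row B: (127, 0, 1)   [0·141 + 1·127 = 127]
  141 = 1·127 + 14   → row C = row A − 1·row B = (14, 1, −1)   [check: 1·141 − 1·127 = 14]
  127 = 9·14 + 1   → row D = row B − 9·row C = (1, −9, 10)   [check: −9·141 + 10·127 = 1]
  14 = 14·1 + 0   → remainder 0, stop. gcd = 1 (last nonzero row D).
The gcd is 1, so 127 is invertible mod 141. The last nonzero row gives −9·141 + 10·127 = 1, so t = 10. So 127^(−1) ≡ 10 (mod 141). Verify: 127 · 10 = 1270 ≡ 1 (mod 141). ✓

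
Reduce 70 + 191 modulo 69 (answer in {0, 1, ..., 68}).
Reduce the summands first: 70 ≡ 1, 191 ≡ 53 (mod 69), so 70 + 191 ≡ 1 + 53 (mod 69). 1 + 53 = 54; 54 = 0·69 + 54, so (70 + 191) mod 69 = 54.

Final answer: 54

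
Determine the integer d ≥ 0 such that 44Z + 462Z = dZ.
In the PID Z, (a, b) is generated by gcd(a, b). Compute gcd(462, 44) with the extended Euclidean algorithm, tracking rows (r, s, t) with s·462 + t·44 = r:
  row A: (462, 1, 0)   [1·462 + 0·44 = 462]
  row B: (44, 0, 1)   [0·462 + 1·44 = 44]
  462 = 10·44 + 22   → row C = row A − 10·row B = (22, 1, −10)   [check: 1·462 − 10·44 = 22]
  44 = 2·22 + 0   → remainder 0, stop. gcd = 22 (last nonzero row C).
So gcd(44, 462) = 22, with Bézout identity 1·462 − 10·44 = 22. Containment (⊇): the Bézout identity exhibits 22 as an element of (44, 462), giving (22) ⊆ (44, 462). Containment (⊆): since 22 | 44 and 22 | 462 (44 = 22·2, 462 = 22·21), every Z-linear combination of 44 and 462 is divisible by 22, so (44, 462) ⊆ (22). Therefore (44, 462) = (22), d = 22.

Final answer: (44, 462) = (22); d = 22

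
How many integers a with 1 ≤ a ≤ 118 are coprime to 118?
58

The number of a ∈ {1, ..., 118} with gcd(a, 118) = 1 is by definition Euler's totient φ(118). φ is multiplicative, with φ(p^e) = p^e − p^(e−1). Factorise 118 = 2 · 59. Then
  φ(118) = (2 − 1) · (59 − 1) = 1 · 58 = 58.
So there are 58 such integers.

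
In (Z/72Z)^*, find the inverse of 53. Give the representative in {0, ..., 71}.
53^(−1) ≡ 53 (mod 72)

Apply the extended Euclidean algorithm to (72, 53), tracking rows (r, s, t) with s·72 + t·53 = r. Each division r_prev = q·r_cur + r_new produces the new row as (previous row) − q·(current row):
  row A: (72, 1, 0)   [1·72 + 0·53 = 72]
  row B: (53, 0, 1)   [0·72 + 1·53 = 53]
  72 = 1·53 + 19   → row C = row A − 1·row B = (19, 1, −1)   [check: 1·72 − 1·53 = 19]
  53 = 2·19 + 15   → row D = row B − 2·row C = (15, −2, 3)   [check: −2·72 + 3·53 = 15]
  19 = 1·15 + 4   → row E = row C − 1·row D = (4, 3, −4)   [check: 3·72 − 4·53 = 4]
  15 = 3·4 + 3   → row F = row D − 3·row E = (3, −11, 15)   [check: −11·72 + 15·53 = 3]
  4 = 1·3 + 1   → row G = row E − 1·row F = (1, 14, −19)   [check: 14·72 − 19·53 = 1]
  3 = 3·1 + 0   → remainder 0, stop. gcd = 1 (last nonzero row G).
The gcd is 1, so 53 is invertible mod 72. The last nonzero row gives 14·72 − 19·53 = 1, so t = −19. So 53^(−1) ≡ −19 ≡ 53 (mod 72). Verify: 53 · 53 = 2809 ≡ 1 (mod 72). ✓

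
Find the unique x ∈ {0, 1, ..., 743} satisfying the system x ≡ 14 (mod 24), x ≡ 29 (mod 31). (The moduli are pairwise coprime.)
x ≡ 494 (mod 744); the representative in [0, 744) is 494

The moduli 24, 31 are pairwise coprime, so by the CRT there is a unique solution mod 24·31 = 744.
Solve by successive substitution. Start with x ≡ 14 (mod 24).
  Combine with x ≡ 29 (mod 31): write x = 14 + 24·t and require 14 + 24·t ≡ 29 (mod 31), i.e. 24·t ≡ 29 − 14 ≡ 15 (mod 31). Since 24^(−1) ≡ 22 (mod 31), t ≡ 22·15 ≡ 20 (mod 31). So x ≡ 14 + 24·20 = 494 (mod 744).
Unique solution in [0, 744): x = 494.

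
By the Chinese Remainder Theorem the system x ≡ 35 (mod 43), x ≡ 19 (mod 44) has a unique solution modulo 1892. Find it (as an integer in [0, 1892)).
The moduli 43, 44 are pairwise coprime, so by the CRT there is a unique solution mod 43·44 = 1892.
Solve by successive substitution. Start with x ≡ 35 (mod 43).
  Combine with x ≡ 19 (mod 44): write x = 35 + 43·t and require 35 + 43·t ≡ 19 (mod 44), i.e. 43·t ≡ 19 − 35 ≡ 28 (mod 44). Since 43^(−1) ≡ 43 (mod 44), t ≡ 43·28 ≡ 16 (mod 44). So x ≡ 35 + 43·16 = 723 (mod 1892).
Unique solution in [0, 1892): x = 723.

Final answer: x ≡ 723 (mod 1892); the representative in [0, 1892) is 723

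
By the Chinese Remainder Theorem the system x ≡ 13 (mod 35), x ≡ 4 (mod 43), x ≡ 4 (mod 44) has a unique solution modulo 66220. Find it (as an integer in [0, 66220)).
The moduli 35, 43, 44 are pairwise coprime, so by the CRT there is a unique solution mod 35·43·44 = 66220.
Solve by successive substitution. Start with x ≡ 13 (mod 35).
  Combine with x ≡ 4 (mod 43): write x = 13 + 35·t and require 13 + 35·t ≡ 4 (mod 43), i.e. 35·t ≡ 4 − 13 ≡ 34 (mod 43). Since 35^(−1) ≡ 16 (mod 43), t ≡ 16·34 ≡ 28 (mod 43). So x ≡ 13 + 35·28 = 993 (mod 1505).
  Combine with x ≡ 4 (mod 44): write x = 993 + 1505·t and require 993 + 1505·t ≡ 4 (mod 44), i.e. 1505·t ≡ 4 − 993 ≡ 23 (mod 44). Since 1505^(−1) ≡ 5 (mod 44) (1505 ≡ 9 (mod 44)), t ≡ 5·23 ≡ 27 (mod 44). So x ≡ 993 + 1505·27 = 41628 (mod 66220).
Unique solution in [0, 66220): x = 41628.

Final answer: x ≡ 41628 (mod 66220); the representative in [0, 66220) is 41628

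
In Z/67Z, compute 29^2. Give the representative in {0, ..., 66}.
37

Use repeated squaring. Binary(2) = 10. Walk through the bits of the exponent 2 left-to-right: at each bit after the leading one, square the running value, then multiply by 29 if the bit is 1 (always reducing mod 67):
  bit 1 = 1 (leading): start with 29.
  bit 2 = 0: square 29^2 = 841 ≡ 37 (mod 67).
Final value: 29^2 ≡ 37 (mod 67).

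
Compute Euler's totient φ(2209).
φ(2209) = 2162

φ is multiplicative, with φ(p^e) = p^e − p^(e−1). Factorise 2209 = 47^2. Then
  φ(2209) = (47^2 − 47^1) = 2162 = 2162.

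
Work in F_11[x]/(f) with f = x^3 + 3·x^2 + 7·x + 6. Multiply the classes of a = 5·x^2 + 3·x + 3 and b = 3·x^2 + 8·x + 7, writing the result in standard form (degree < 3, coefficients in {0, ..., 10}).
a · b ≡ 6·x^2 + 4·x + 8 (mod f(x))

Multiply as integer polynomials: a · b = 15·x^4 + 49·x^3 + 68·x^2 + 45·x + 21. Reducing coefficients mod 11: a · b ≡ 4·x^4 + 5·x^3 + 2·x^2 + x + 10. Now divide by f(x) = x^3 + 3·x^2 + 7·x + 6 in F_11[x], eliminating the leading term at each step:
  leading term 4·x^4: subtract (4·x)·f(x) = 4·x^4 + x^3 + 6·x^2 + 2·x, leaving 4·x^3 + 7·x^2 + 10·x + 10 (coefficients mod 11)
  leading term 4·x^3: subtract (4)·f(x) = 4·x^3 + x^2 + 6·x + 2, leaving 6·x^2 + 4·x + 8 (coefficients mod 11)
The degree is now < 3, so this is the remainder. Hence a · b ≡ 6·x^2 + 4·x + 8 in F_11[x]/(f).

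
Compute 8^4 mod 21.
1

Use repeated squaring. Binary(4) = 100. Walk through the bits of the exponent 4 left-to-right: at each bit after the leading one, square the running value, then multiply by 8 if the bit is 1 (always reducing mod 21):
  bit 1 = 1 (leading): start with 8.
  bit 2 = 0: square 8^2 = 64 ≡ 1 (mod 21).
  bit 3 = 0: square 1^2 = 1 (mod 21).
Final value: 8^4 ≡ 1 (mod 21).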